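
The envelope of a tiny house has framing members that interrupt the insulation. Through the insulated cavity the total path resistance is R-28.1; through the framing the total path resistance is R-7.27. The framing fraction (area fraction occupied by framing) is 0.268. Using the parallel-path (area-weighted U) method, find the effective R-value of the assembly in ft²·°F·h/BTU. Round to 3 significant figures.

15.9 ft²·°F·h/BTU

U_eff = 0.732/28.1 + 0.268/7.27 = 0.02605 + 0.03686 = 0.06291
R_eff = 1/U_eff = 15.89 ft²·°F·h/BTU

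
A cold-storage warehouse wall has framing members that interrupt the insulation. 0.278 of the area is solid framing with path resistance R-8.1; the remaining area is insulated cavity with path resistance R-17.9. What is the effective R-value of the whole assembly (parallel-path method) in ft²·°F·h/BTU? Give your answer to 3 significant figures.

13.4 ft²·°F·h/BTU

U_eff = 0.722/17.9 + 0.278/8.1 = 0.04034 + 0.03432 = 0.07466
R_eff = 1/U_eff = 13.39 ft²·°F·h/BTU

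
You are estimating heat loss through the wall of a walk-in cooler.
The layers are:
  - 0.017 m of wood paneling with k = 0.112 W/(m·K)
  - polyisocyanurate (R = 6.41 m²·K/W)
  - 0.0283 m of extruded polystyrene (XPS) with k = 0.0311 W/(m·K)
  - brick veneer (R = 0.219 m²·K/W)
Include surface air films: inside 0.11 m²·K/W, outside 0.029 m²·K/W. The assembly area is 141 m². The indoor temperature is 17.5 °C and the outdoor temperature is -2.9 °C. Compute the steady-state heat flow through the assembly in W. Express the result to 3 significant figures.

367 W

0.017/0.112 = 0.1518
0.0283/0.0311 = 0.91
R_total = 0.11 + 0.1518 + 6.41 + 0.91 + 0.219 + 0.029 = 7.83 m²·K/W
Q = A·ΔT/R = 141 × (17.5 − (-2.9)) / 7.83 = 367.4 W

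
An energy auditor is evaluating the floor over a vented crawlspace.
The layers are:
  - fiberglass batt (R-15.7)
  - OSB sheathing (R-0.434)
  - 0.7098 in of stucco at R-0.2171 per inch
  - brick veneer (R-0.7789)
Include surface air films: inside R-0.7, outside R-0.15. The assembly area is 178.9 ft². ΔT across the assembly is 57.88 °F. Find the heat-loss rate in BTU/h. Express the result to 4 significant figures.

577.9 BTU/h

0.7098 × 0.2171 = 0.1541
R_total = 0.7 + 15.7 + 0.434 + 0.1541 + 0.7789 + 0.15 = 17.917 ft²·°F·h/BTU
Q = A·ΔT/R = 178.9 × 57.88 / 17.917 = 577.93 BTU/h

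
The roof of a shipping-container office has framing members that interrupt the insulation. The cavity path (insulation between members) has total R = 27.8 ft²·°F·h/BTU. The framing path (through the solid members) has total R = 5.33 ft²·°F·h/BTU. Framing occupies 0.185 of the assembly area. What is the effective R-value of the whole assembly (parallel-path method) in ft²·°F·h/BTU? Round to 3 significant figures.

15.6 ft²·°F·h/BTU

U_eff = 0.815/27.8 + 0.185/5.33 = 0.02932 + 0.03471 = 0.06403
R_eff = 1/U_eff = 15.62 ft²·°F·h/BTU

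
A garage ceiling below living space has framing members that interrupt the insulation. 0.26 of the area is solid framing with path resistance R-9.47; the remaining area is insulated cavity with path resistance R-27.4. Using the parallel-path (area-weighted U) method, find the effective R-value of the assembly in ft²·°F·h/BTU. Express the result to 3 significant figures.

U_eff = 0.74/27.4 + 0.26/9.47 = 0.02701 + 0.02746 = 0.05446
R_eff = 1/U_eff = 18.36 ft²·°F·h/BTU

18.4 ft²·°F·h/BTU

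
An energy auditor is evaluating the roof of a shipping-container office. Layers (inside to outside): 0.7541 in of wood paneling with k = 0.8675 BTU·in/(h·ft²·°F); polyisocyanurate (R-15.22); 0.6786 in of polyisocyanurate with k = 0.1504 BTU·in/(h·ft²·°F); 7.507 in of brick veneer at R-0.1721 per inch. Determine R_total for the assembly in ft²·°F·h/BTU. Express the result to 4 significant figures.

21.89 ft²·°F·h/BTU

0.7541/0.8675 = 0.86928
0.6786/0.1504 = 4.512
7.507 × 0.1721 = 1.292
R_total = 0.86928 + 15.22 + 4.512 + 1.292 = 21.893 ft²·°F·h/BTU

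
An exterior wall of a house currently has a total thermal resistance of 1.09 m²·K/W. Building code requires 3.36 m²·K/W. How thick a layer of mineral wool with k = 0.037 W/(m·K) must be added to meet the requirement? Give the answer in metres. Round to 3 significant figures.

ΔR = 3.36 − 1.09 = 2.27 m²·K/W
L = ΔR × k = 2.27 × 0.037 = 0.08399 m

0.0840 m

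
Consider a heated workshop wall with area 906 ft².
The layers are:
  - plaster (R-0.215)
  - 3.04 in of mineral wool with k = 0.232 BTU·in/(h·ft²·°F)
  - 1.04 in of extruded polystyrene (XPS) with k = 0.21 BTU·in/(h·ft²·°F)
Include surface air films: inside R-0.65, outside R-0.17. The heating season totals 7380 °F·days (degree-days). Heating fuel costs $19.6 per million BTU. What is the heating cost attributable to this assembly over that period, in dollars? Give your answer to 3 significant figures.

165 dollars

3.04/0.232 = 13.1
1.04/0.21 = 4.952
R_total = 0.65 + 0.215 + 13.1 + 4.952 + 0.17 = 19.09 ft²·°F·h/BTU
E = A × HDD × 24 / R = 906 × 7380 × 24 / 19.09 = 8406000 BTU
Cost = 8406000/10⁶ × 19.6 = $164.8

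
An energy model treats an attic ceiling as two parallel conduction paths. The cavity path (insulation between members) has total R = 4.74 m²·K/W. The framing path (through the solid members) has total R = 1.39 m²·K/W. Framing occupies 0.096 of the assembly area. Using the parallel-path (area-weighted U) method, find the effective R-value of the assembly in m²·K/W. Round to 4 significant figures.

U_eff = 0.904/4.74 + 0.096/1.39 = 0.19072 + 0.069065 = 0.25978
R_eff = 1/U_eff = 3.8494 m²·K/W

3.849 m²·K/W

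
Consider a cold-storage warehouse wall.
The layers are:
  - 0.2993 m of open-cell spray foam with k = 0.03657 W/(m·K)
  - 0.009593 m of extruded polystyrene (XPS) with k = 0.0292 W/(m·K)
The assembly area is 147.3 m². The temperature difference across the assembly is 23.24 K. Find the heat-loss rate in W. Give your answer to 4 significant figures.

0.2993/0.03657 = 8.1843
0.009593/0.0292 = 0.32853
R_total = 8.1843 + 0.32853 = 8.5128 m²·K/W
Q = A·ΔT/R = 147.3 × 23.24 / 8.5128 = 402.13 W

402.1 W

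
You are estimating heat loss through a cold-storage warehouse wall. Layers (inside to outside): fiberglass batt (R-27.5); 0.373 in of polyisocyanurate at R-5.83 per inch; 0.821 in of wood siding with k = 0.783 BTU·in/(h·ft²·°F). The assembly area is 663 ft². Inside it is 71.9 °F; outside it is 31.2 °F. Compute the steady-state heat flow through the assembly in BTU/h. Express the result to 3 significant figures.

878 BTU/h

0.373 × 5.83 = 2.175
0.821/0.783 = 1.049
R_total = 27.5 + 2.175 + 1.049 = 30.72 ft²·°F·h/BTU
Q = A·ΔT/R = 663 × (71.9 − 31.2) / 30.72 = 878.3 BTU/h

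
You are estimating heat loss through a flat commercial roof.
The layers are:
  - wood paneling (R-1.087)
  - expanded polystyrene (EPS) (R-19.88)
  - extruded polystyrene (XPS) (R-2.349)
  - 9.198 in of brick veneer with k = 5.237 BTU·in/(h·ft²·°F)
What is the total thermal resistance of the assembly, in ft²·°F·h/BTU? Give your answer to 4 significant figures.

25.07 ft²·°F·h/BTU

9.198/5.237 = 1.7563
R_total = 1.087 + 19.88 + 2.349 + 1.7563 = 25.072 ft²·°F·h/BTU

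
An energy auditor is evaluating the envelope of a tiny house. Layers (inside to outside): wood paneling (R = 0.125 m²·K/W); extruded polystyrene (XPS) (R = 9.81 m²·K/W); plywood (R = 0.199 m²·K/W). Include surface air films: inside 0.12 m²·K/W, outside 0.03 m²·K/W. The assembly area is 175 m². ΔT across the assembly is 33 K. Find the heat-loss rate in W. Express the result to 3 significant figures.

562 W

R_total = 0.12 + 0.125 + 9.81 + 0.199 + 0.03 = 10.28 m²·K/W
Q = A·ΔT/R = 175 × 33 / 10.28 = 561.6 W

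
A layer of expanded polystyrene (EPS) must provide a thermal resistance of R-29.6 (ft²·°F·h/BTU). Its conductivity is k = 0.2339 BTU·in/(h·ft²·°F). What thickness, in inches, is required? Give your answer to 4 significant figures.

6.923 in

L = R × k = 29.6 × 0.2339 = 6.9234 in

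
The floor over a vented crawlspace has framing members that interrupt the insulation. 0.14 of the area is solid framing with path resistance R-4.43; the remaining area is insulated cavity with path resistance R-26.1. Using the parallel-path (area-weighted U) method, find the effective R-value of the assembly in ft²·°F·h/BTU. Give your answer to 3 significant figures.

U_eff = 0.86/26.1 + 0.14/4.43 = 0.03295 + 0.0316 = 0.06455
R_eff = 1/U_eff = 15.49 ft²·°F·h/BTU

15.5 ft²·°F·h/BTU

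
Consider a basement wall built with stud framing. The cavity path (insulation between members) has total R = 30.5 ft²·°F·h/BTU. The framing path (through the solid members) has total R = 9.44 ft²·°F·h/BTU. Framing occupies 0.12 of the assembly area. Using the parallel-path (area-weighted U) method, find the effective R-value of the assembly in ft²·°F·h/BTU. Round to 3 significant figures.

U_eff = 0.88/30.5 + 0.12/9.44 = 0.02885 + 0.01271 = 0.04156
R_eff = 1/U_eff = 24.06 ft²·°F·h/BTU

24.1 ft²·°F·h/BTU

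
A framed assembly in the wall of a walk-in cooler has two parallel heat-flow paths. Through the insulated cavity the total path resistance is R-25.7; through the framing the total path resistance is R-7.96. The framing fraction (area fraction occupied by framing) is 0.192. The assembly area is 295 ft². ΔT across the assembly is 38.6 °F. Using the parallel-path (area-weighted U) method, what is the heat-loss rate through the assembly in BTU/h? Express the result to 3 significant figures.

633 BTU/h

U_eff = 0.808/25.7 + 0.192/7.96 = 0.03144 + 0.02412 = 0.05556
R_eff = 1/U_eff = 18 ft²·°F·h/BTU
Q = 295 × 38.6 / 18 = 632.7 BTU/h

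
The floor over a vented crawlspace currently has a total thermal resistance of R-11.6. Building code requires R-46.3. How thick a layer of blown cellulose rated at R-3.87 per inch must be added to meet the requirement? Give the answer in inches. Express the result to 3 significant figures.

ΔR = 46.3 − 11.6 = 34.7 ft²·°F·h/BTU
L = ΔR / (R/in) = 34.7/3.87 = 8.966 in

8.97 in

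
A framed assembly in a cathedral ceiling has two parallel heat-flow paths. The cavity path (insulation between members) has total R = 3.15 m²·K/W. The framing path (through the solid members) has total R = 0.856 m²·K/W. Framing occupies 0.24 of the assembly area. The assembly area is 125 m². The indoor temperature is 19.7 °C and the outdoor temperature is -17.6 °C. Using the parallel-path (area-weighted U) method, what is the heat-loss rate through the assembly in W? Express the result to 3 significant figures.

2430 W

U_eff = 0.76/3.15 + 0.24/0.856 = 0.2413 + 0.2804 = 0.5216
R_eff = 1/U_eff = 1.917 m²·K/W
Q = 125 × (19.7 − (-17.6)) / 1.917 = 2432 W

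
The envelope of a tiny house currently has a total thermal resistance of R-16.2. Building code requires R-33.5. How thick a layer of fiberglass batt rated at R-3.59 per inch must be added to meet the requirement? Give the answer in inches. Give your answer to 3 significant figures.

4.82 in

ΔR = 33.5 − 16.2 = 17.3 ft²·°F·h/BTU
L = ΔR / (R/in) = 17.3/3.59 = 4.819 in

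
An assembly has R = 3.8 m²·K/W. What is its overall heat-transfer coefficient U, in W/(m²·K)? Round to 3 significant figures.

0.263 W/(m²·K)

U = 1/R = 1/3.8 = 0.2632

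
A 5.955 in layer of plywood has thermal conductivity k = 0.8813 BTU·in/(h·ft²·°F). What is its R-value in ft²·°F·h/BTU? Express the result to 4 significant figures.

R = L/k = 5.955/0.8813 = 6.7571 ft²·°F·h/BTU

6.757 ft²·°F·h/BTU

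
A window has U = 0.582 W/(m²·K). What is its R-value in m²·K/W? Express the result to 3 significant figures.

1.72 m²·K/W

R = 1/U = 1/0.582 = 1.718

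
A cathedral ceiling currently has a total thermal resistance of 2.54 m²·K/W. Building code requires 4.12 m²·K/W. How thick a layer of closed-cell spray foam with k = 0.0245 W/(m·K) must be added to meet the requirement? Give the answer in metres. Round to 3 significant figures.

0.0387 m

ΔR = 4.12 − 2.54 = 1.58 m²·K/W
L = ΔR × k = 1.58 × 0.0245 = 0.03871 m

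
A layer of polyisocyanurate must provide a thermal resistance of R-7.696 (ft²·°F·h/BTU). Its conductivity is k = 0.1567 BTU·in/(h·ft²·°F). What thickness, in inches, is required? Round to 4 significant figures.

L = R × k = 7.696 × 0.1567 = 1.206 in

1.206 in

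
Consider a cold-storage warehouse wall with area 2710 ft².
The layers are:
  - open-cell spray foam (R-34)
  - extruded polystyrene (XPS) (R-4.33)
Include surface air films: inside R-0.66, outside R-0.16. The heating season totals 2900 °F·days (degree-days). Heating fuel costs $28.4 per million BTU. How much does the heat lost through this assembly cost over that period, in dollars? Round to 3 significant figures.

R_total = 0.66 + 34 + 4.33 + 0.16 = 39.15 ft²·°F·h/BTU
E = A × HDD × 24 / R = 2710 × 2900 × 24 / 39.15 = 4818000 BTU
Cost = 4818000/10⁶ × 28.4 = $136.8

137 dollars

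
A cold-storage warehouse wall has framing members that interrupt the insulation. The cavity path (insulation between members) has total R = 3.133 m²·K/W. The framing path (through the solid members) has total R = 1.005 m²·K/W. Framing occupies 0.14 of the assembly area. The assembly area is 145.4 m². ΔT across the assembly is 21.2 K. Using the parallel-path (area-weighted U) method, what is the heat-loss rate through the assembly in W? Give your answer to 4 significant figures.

U_eff = 0.86/3.133 + 0.14/1.005 = 0.2745 + 0.1393 = 0.4138
R_eff = 1/U_eff = 2.4166 m²·K/W
Q = 145.4 × 21.2 / 2.4166 = 1275.5 W

1276 W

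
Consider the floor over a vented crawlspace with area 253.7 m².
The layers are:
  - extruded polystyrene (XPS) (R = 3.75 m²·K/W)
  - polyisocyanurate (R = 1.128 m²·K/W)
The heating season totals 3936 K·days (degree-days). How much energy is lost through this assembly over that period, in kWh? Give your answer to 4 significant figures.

4913 kWh

R_total = 3.75 + 1.128 = 4.878 m²·K/W
E = A × HDD × 24 / R / 1000 = 253.7 × 3936 × 24 / 4.878 / 1000 = 4913 kWh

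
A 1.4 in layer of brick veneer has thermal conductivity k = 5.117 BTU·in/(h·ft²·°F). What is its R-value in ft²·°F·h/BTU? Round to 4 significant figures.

R = L/k = 1.4/5.117 = 0.2736 ft²·°F·h/BTU

0.2736 ft²·°F·h/BTU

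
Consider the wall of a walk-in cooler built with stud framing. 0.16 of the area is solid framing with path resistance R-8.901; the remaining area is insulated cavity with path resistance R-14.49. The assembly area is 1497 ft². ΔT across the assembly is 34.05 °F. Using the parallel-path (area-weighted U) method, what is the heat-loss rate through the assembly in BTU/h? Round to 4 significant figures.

U_eff = 0.84/14.49 + 0.16/8.901 = 0.057971 + 0.017976 = 0.075947
R_eff = 1/U_eff = 13.167 ft²·°F·h/BTU
Q = 1497 × 34.05 / 13.167 = 3871.2 BTU/h

3871 BTU/h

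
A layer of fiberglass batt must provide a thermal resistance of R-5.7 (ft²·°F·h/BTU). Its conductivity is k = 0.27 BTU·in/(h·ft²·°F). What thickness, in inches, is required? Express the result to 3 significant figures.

1.54 in

L = R × k = 5.7 × 0.27 = 1.539 in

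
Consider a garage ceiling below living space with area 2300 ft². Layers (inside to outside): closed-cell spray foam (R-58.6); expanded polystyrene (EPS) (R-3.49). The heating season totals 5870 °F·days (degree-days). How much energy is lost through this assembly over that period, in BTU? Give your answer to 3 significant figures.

5220000 BTU

R_total = 58.6 + 3.49 = 62.09 ft²·°F·h/BTU
E = A × HDD × 24 / R = 2300 × 5870 × 24 / 62.09 = 5219000 BTU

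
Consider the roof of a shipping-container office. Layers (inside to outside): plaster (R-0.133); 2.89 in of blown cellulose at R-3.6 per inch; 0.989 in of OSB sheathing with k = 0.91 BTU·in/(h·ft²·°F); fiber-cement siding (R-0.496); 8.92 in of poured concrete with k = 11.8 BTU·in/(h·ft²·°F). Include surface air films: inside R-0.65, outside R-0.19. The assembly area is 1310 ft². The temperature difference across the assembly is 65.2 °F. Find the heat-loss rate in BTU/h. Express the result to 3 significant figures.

2.89 × 3.6 = 10.4
0.989/0.91 = 1.087
8.92/11.8 = 0.7559
R_total = 0.65 + 0.133 + 10.4 + 1.087 + 0.496 + 0.7559 + 0.19 = 13.72 ft²·°F·h/BTU
Q = A·ΔT/R = 1310 × 65.2 / 13.72 = 6227 BTU/h

6230 BTU/h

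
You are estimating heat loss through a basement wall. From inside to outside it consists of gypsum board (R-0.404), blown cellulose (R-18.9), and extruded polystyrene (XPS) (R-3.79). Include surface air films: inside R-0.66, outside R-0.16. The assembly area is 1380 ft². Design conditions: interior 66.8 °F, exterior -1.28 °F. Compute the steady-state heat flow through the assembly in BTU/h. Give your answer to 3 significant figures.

3930 BTU/h

R_total = 0.66 + 0.404 + 18.9 + 3.79 + 0.16 = 23.91 ft²·°F·h/BTU
Q = A·ΔT/R = 1380 × (66.8 − (-1.28)) / 23.91 = 3929 BTU/h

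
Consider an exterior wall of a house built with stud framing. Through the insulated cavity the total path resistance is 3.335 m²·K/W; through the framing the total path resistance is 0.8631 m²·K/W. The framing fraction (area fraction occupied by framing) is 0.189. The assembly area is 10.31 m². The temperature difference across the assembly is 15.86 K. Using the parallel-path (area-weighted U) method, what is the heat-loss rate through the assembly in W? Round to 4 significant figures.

U_eff = 0.811/3.335 + 0.189/0.8631 = 0.24318 + 0.21898 = 0.46216
R_eff = 1/U_eff = 2.1638 m²·K/W
Q = 10.31 × 15.86 / 2.1638 = 75.57 W

75.57 W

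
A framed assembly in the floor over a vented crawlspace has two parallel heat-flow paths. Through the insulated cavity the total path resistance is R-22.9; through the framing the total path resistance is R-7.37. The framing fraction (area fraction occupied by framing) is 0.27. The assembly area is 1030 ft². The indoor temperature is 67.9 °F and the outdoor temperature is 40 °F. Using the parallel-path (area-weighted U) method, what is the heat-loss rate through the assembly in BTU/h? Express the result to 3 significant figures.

1970 BTU/h

U_eff = 0.73/22.9 + 0.27/7.37 = 0.03188 + 0.03664 = 0.06851
R_eff = 1/U_eff = 14.6 ft²·°F·h/BTU
Q = 1030 × (67.9 − 40) / 14.6 = 1969 BTU/h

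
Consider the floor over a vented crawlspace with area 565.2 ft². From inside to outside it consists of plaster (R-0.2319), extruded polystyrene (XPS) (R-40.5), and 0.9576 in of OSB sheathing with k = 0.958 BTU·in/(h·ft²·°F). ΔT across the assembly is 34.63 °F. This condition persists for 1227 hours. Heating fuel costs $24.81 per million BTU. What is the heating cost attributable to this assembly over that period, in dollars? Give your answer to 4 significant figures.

14.28 dollars

0.9576/0.958 = 0.99958
R_total = 0.2319 + 40.5 + 0.99958 = 41.731 ft²·°F·h/BTU
Q = 565.2 × 34.63 / 41.731 = 469.02 BTU/h
E = 469.02 × 1227 = 575490 BTU
Cost = 575490/10⁶ × 24.81 = $14.278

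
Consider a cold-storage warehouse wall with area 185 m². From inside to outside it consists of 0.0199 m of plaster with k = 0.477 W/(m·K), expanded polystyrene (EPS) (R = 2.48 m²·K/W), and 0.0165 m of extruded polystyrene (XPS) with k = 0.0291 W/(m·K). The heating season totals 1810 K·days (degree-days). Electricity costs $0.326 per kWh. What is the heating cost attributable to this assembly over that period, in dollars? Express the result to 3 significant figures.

848 dollars

0.0199/0.477 = 0.04172
0.0165/0.0291 = 0.567
R_total = 0.04172 + 2.48 + 0.567 = 3.089 m²·K/W
E = A × HDD × 24 / R / 1000 = 185 × 1810 × 24 / 3.089 / 1000 = 2602 kWh
Cost = 2602 × 0.326 = $848.2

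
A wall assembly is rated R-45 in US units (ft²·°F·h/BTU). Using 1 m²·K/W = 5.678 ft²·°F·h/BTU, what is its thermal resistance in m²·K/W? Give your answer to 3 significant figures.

7.93 m²·K/W

R_SI = 45/5.678 = 7.925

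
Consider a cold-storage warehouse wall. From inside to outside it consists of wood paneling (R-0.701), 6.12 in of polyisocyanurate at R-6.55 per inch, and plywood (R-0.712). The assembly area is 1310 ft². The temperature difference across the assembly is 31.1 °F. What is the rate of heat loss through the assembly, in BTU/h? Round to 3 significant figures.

6.12 × 6.55 = 40.09
R_total = 0.701 + 40.09 + 0.712 = 41.5 ft²·°F·h/BTU
Q = A·ΔT/R = 1310 × 31.1 / 41.5 = 981.7 BTU/h

982 BTU/h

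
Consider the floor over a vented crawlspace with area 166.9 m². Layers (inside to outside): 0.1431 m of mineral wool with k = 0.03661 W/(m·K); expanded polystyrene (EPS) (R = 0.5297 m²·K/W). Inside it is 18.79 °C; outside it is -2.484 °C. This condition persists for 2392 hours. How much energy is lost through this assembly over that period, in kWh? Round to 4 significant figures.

0.1431/0.03661 = 3.9088
R_total = 3.9088 + 0.5297 = 4.4385 m²·K/W
Q = 166.9 × (18.79 − (-2.484)) / 4.4385 = 799.97 W
E = 799.97 W × 2392 h / 1000 = 1913.5 kWh

1914 kWh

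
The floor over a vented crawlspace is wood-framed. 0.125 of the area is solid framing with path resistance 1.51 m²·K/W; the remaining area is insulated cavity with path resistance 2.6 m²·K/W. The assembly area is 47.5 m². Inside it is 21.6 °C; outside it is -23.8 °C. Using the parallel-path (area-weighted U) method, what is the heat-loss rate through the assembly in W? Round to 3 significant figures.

904 W

U_eff = 0.875/2.6 + 0.125/1.51 = 0.3365 + 0.08278 = 0.4193
R_eff = 1/U_eff = 2.385 m²·K/W
Q = 47.5 × (21.6 − (-23.8)) / 2.385 = 904.3 W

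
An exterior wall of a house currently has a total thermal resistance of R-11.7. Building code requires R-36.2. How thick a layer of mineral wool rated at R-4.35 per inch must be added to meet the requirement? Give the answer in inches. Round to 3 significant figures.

ΔR = 36.2 − 11.7 = 24.5 ft²·°F·h/BTU
L = ΔR / (R/in) = 24.5/4.35 = 5.632 in

5.63 in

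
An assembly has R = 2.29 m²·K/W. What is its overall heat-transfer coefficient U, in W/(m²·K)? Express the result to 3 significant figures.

U = 1/R = 1/2.29 = 0.4367

0.437 W/(m²·K)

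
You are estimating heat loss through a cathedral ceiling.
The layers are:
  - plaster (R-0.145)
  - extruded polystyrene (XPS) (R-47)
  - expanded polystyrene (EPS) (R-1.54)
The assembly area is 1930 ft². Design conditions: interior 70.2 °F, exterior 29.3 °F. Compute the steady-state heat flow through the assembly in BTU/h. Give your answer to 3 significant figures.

R_total = 0.145 + 47 + 1.54 = 48.69 ft²·°F·h/BTU
Q = A·ΔT/R = 1930 × (70.2 − 29.3) / 48.69 = 1621 BTU/h

1620 BTU/h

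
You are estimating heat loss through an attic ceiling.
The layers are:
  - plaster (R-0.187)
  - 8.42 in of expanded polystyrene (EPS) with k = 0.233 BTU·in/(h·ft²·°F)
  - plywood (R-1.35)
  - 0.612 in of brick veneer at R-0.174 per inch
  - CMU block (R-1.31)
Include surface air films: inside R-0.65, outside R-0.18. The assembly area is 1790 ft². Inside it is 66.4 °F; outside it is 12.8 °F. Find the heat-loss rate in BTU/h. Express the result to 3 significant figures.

2400 BTU/h

8.42/0.233 = 36.14
0.612 × 0.174 = 0.1065
R_total = 0.65 + 0.187 + 36.14 + 1.35 + 0.1065 + 1.31 + 0.18 = 39.92 ft²·°F·h/BTU
Q = A·ΔT/R = 1790 × (66.4 − 12.8) / 39.92 = 2403 BTU/h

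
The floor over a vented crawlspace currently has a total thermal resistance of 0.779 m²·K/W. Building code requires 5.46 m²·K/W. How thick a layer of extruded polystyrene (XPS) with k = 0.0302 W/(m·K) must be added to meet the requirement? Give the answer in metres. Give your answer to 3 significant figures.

ΔR = 5.46 − 0.779 = 4.681 m²·K/W
L = ΔR × k = 4.681 × 0.0302 = 0.1414 m

0.141 m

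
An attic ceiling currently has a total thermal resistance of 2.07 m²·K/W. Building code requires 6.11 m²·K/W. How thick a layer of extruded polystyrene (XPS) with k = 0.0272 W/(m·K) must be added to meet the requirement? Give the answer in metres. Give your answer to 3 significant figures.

0.110 m

ΔR = 6.11 − 2.07 = 4.04 m²·K/W
L = ΔR × k = 4.04 × 0.0272 = 0.1099 m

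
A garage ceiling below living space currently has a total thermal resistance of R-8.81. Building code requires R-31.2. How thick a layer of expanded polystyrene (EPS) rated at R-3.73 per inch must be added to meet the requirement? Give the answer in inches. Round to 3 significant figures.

ΔR = 31.2 − 8.81 = 22.39 ft²·°F·h/BTU
L = ΔR / (R/in) = 22.39/3.73 = 6.003 in

6.00 in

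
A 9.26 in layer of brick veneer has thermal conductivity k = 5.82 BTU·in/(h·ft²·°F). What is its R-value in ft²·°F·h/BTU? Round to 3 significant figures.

1.59 ft²·°F·h/BTU

R = L/k = 9.26/5.82 = 1.591 ft²·°F·h/BTU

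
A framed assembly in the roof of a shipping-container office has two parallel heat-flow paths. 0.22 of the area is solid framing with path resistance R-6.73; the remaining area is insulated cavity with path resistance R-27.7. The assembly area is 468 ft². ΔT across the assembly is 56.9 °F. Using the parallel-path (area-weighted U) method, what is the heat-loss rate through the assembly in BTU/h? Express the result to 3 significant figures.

1620 BTU/h

U_eff = 0.78/27.7 + 0.22/6.73 = 0.02816 + 0.03269 = 0.06085
R_eff = 1/U_eff = 16.43 ft²·°F·h/BTU
Q = 468 × 56.9 / 16.43 = 1620 BTU/h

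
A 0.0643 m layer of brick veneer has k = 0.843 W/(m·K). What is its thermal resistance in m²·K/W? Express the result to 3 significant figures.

R = L/k = 0.0643/0.843 = 0.07628 m²·K/W

0.0763 m²·K/W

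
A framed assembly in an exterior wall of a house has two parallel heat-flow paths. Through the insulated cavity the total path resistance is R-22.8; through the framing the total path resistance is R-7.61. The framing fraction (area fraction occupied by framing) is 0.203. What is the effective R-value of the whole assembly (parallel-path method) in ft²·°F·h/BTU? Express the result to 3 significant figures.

16.2 ft²·°F·h/BTU

U_eff = 0.797/22.8 + 0.203/7.61 = 0.03496 + 0.02668 = 0.06163
R_eff = 1/U_eff = 16.23 ft²·°F·h/BTU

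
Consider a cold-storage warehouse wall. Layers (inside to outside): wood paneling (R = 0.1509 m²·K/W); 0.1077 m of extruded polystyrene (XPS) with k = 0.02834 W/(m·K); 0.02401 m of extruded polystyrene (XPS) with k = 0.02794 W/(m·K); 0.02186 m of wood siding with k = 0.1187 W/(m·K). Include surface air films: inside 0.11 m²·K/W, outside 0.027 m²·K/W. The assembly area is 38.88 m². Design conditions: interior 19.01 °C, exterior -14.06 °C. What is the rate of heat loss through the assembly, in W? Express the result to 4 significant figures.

0.1077/0.02834 = 3.8003
0.02401/0.02794 = 0.85934
0.02186/0.1187 = 0.18416
R_total = 0.11 + 0.1509 + 3.8003 + 0.85934 + 0.18416 + 0.027 = 5.1317 m²·K/W
Q = A·ΔT/R = 38.88 × (19.01 − (-14.06)) / 5.1317 = 250.55 W

250.6 W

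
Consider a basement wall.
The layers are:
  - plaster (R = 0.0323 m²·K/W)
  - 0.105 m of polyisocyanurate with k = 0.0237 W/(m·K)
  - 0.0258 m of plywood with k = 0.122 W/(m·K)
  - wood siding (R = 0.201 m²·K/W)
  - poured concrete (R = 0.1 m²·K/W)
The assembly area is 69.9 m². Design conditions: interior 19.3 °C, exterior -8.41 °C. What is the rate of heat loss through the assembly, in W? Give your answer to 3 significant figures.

389 W

0.105/0.0237 = 4.43
0.0258/0.122 = 0.2115
R_total = 0.0323 + 4.43 + 0.2115 + 0.201 + 0.1 = 4.975 m²·K/W
Q = A·ΔT/R = 69.9 × (19.3 − (-8.41)) / 4.975 = 389.3 W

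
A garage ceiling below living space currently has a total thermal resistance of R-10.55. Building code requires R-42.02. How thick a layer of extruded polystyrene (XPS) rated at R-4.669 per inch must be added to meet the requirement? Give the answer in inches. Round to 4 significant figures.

6.740 in

ΔR = 42.02 − 10.55 = 31.47 ft²·°F·h/BTU
L = ΔR / (R/in) = 31.47/4.669 = 6.7402 in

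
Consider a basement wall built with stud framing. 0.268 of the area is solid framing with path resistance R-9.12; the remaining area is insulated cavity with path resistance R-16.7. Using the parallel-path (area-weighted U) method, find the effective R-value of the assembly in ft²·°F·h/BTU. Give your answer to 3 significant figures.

13.7 ft²·°F·h/BTU

U_eff = 0.732/16.7 + 0.268/9.12 = 0.04383 + 0.02939 = 0.07322
R_eff = 1/U_eff = 13.66 ft²·°F·h/BTU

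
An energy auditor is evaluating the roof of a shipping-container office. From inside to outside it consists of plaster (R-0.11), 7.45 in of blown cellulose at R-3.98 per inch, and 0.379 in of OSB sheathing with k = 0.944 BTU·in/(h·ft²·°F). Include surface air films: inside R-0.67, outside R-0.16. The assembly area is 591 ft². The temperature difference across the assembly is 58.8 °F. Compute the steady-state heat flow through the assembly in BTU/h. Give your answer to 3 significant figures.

7.45 × 3.98 = 29.65
0.379/0.944 = 0.4015
R_total = 0.67 + 0.11 + 29.65 + 0.4015 + 0.16 = 30.99 ft²·°F·h/BTU
Q = A·ΔT/R = 591 × 58.8 / 30.99 = 1121 BTU/h

1120 BTU/h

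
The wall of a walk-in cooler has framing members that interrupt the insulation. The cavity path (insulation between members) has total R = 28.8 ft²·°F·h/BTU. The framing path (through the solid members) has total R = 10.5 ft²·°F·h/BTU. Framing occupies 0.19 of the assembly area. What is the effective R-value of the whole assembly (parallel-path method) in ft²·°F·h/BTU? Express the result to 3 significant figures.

21.6 ft²·°F·h/BTU

U_eff = 0.81/28.8 + 0.19/10.5 = 0.02813 + 0.0181 = 0.04622
R_eff = 1/U_eff = 21.64 ft²·°F·h/BTU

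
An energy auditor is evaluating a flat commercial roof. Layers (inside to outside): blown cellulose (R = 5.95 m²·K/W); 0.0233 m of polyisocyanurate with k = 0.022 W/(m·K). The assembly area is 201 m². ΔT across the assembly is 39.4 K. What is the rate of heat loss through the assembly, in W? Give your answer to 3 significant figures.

1130 W

0.0233/0.022 = 1.059
R_total = 5.95 + 1.059 = 7.009 m²·K/W
Q = A·ΔT/R = 201 × 39.4 / 7.009 = 1130 W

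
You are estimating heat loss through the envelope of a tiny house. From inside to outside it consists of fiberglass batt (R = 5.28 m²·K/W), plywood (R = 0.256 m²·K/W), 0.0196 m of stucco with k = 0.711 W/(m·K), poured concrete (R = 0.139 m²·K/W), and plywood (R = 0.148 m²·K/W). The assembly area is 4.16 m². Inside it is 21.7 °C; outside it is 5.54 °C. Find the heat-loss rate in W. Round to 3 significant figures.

11.5 W

0.0196/0.711 = 0.02757
R_total = 5.28 + 0.256 + 0.02757 + 0.139 + 0.148 = 5.851 m²·K/W
Q = A·ΔT/R = 4.16 × (21.7 − 5.54) / 5.851 = 11.49 W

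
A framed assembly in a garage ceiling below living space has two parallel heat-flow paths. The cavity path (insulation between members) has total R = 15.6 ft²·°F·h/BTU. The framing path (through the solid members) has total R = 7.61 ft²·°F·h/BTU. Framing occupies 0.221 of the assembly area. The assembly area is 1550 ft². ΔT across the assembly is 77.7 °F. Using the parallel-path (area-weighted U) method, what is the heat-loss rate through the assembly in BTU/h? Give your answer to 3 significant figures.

U_eff = 0.779/15.6 + 0.221/7.61 = 0.04994 + 0.02904 = 0.07898
R_eff = 1/U_eff = 12.66 ft²·°F·h/BTU
Q = 1550 × 77.7 / 12.66 = 9512 BTU/h

9510 BTU/h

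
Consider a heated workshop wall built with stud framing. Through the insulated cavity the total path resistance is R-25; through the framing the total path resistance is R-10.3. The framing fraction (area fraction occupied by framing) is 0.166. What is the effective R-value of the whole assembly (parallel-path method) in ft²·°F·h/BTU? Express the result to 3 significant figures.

U_eff = 0.834/25 + 0.166/10.3 = 0.03336 + 0.01612 = 0.04948
R_eff = 1/U_eff = 20.21 ft²·°F·h/BTU

20.2 ft²·°F·h/BTU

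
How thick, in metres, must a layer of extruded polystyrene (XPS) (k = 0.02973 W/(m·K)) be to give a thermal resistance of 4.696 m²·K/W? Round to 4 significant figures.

0.1396 m

L = R·k = 4.696 × 0.02973 = 0.13961 m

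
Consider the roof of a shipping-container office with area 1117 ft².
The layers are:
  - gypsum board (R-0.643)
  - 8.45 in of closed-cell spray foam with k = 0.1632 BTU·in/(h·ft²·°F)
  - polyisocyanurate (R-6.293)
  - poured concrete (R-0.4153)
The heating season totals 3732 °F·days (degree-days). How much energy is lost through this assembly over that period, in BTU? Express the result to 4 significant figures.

8.45/0.1632 = 51.777
R_total = 0.643 + 51.777 + 6.293 + 0.4153 = 59.128 ft²·°F·h/BTU
E = A × HDD × 24 / R = 1117 × 3732 × 24 / 59.128 = 1692000 BTU

1692000 BTU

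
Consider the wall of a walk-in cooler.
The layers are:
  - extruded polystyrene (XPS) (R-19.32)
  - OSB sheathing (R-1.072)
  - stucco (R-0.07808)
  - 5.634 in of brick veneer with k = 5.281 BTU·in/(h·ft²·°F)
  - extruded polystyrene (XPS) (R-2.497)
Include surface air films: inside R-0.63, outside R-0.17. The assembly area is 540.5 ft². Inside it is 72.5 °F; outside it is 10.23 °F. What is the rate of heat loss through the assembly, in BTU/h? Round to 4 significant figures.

5.634/5.281 = 1.0668
R_total = 0.63 + 19.32 + 1.072 + 0.07808 + 1.0668 + 2.497 + 0.17 = 24.834 ft²·°F·h/BTU
Q = A·ΔT/R = 540.5 × (72.5 − 10.23) / 24.834 = 1355.3 BTU/h

1355 BTU/h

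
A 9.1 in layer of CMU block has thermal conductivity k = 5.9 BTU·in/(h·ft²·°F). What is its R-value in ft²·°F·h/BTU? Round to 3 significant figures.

1.54 ft²·°F·h/BTU

R = L/k = 9.1/5.9 = 1.542 ft²·°F·h/BTU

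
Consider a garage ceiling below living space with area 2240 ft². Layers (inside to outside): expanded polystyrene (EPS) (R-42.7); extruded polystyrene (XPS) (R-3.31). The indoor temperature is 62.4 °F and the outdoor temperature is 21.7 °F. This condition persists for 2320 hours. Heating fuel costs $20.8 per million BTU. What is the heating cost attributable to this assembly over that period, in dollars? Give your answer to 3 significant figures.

95.6 dollars

R_total = 42.7 + 3.31 = 46.01 ft²·°F·h/BTU
Q = 2240 × (62.4 − 21.7) / 46.01 = 1981 BTU/h
E = 1981 × 2320 = 4597000 BTU
Cost = 4597000/10⁶ × 20.8 = $95.62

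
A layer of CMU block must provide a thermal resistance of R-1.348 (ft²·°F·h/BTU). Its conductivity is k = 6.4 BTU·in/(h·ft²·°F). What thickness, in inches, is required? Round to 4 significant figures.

8.627 in

L = R × k = 1.348 × 6.4 = 8.6272 in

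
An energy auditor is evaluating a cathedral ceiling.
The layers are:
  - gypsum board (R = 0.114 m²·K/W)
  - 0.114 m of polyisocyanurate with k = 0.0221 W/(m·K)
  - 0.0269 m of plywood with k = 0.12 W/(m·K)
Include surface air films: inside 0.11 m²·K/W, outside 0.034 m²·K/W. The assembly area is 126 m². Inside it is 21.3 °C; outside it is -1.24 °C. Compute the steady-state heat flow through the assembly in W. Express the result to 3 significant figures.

504 W

0.114/0.0221 = 5.158
0.0269/0.12 = 0.2242
R_total = 0.11 + 0.114 + 5.158 + 0.2242 + 0.034 = 5.641 m²·K/W
Q = A·ΔT/R = 126 × (21.3 − (-1.24)) / 5.641 = 503.5 W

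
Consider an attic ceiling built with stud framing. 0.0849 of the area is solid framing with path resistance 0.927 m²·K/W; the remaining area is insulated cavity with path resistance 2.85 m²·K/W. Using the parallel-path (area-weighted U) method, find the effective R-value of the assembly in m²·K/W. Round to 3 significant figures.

2.42 m²·K/W

U_eff = 0.9151/2.85 + 0.0849/0.927 = 0.3211 + 0.09159 = 0.4127
R_eff = 1/U_eff = 2.423 m²·K/W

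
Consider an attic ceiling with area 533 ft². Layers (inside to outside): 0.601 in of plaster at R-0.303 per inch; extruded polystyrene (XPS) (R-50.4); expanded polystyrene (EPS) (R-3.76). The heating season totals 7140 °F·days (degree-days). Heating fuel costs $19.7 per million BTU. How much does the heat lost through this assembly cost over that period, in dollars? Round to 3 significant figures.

0.601 × 0.303 = 0.1821
R_total = 0.1821 + 50.4 + 3.76 = 54.34 ft²·°F·h/BTU
E = A × HDD × 24 / R = 533 × 7140 × 24 / 54.34 = 1681000 BTU
Cost = 1681000/10⁶ × 19.7 = $33.11

33.1 dollars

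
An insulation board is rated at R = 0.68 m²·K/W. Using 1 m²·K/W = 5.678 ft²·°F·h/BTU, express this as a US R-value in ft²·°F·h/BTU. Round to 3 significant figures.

R_US = 0.68 × 5.678 = 3.861

3.86 ft²·°F·h/BTU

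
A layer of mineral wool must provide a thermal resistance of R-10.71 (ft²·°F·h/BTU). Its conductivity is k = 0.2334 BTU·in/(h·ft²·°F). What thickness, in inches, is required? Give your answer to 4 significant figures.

L = R × k = 10.71 × 0.2334 = 2.4997 in

2.500 in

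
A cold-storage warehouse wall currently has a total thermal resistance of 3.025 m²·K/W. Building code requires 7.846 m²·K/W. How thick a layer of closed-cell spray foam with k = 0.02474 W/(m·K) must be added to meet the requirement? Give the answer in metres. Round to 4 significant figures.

ΔR = 7.846 − 3.025 = 4.821 m²·K/W
L = ΔR × k = 4.821 × 0.02474 = 0.11927 m

0.1193 m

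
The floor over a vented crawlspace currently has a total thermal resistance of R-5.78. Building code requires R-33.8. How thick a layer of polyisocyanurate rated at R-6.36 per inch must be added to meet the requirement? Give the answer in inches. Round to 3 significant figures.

4.41 in

ΔR = 33.8 − 5.78 = 28.02 ft²·°F·h/BTU
L = ΔR / (R/in) = 28.02/6.36 = 4.406 in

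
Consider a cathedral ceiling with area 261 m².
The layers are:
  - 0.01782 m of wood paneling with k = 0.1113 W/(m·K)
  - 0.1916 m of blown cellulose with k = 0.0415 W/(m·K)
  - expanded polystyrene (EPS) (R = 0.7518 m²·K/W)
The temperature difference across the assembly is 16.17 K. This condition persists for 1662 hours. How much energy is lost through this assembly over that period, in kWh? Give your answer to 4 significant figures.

0.01782/0.1113 = 0.16011
0.1916/0.0415 = 4.6169
R_total = 0.16011 + 4.6169 + 0.7518 = 5.5288 m²·K/W
Q = 261 × 16.17 / 5.5288 = 763.35 W
E = 763.35 W × 1662 h / 1000 = 1268.7 kWh

1269 kWh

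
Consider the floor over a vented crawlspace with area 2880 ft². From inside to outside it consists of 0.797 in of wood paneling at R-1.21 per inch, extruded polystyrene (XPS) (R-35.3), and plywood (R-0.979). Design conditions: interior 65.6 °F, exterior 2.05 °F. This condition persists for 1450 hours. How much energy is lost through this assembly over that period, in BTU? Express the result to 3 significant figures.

0.797 × 1.21 = 0.9644
R_total = 0.9644 + 35.3 + 0.979 = 37.24 ft²·°F·h/BTU
Q = 2880 × (65.6 − 2.05) / 37.24 = 4914 BTU/h
E = 4914 × 1450 = 7126000 BTU

7130000 BTU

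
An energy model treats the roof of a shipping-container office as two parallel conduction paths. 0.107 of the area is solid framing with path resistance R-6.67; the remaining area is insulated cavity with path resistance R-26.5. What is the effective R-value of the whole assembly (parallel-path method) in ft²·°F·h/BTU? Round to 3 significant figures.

U_eff = 0.893/26.5 + 0.107/6.67 = 0.0337 + 0.01604 = 0.04974
R_eff = 1/U_eff = 20.1 ft²·°F·h/BTU

20.1 ft²·°F·h/BTU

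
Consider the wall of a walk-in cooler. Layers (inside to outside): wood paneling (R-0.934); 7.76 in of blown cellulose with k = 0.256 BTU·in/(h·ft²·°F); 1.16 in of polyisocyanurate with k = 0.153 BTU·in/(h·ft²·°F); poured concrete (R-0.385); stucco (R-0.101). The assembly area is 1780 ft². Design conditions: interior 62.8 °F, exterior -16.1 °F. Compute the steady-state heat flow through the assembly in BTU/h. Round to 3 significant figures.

7.76/0.256 = 30.31
1.16/0.153 = 7.582
R_total = 0.934 + 30.31 + 7.582 + 0.385 + 0.101 = 39.31 ft²·°F·h/BTU
Q = A·ΔT/R = 1780 × (62.8 − (-16.1)) / 39.31 = 3572 BTU/h

3570 BTU/h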